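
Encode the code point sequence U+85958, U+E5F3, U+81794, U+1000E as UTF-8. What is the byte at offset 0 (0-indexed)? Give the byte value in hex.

U+85958 → 4-byte form F2 85 A5 98 at offsets 0–3.
Offset 0 falls in char 1's range; it's byte 1 of F2 85 A5 98 = 0xF2.

0xF2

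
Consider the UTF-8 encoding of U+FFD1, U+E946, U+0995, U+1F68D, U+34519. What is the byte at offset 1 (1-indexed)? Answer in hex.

1-indexed offset 1 is 0-indexed offset 0.
U+FFD1 → 3-byte form EF BF 91 at offsets 0–2.
Offset 0 falls in char 1's range; it's byte 1 of EF BF 91 = 0xEF.

0xEF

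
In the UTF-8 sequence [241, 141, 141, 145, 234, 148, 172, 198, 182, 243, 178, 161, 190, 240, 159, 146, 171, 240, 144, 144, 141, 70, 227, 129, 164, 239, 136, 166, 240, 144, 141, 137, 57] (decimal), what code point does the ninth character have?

Offset 0: leading byte 0xF1 = 11110001 → 4-byte char #1 = F1 8D 8D 91.
Offset 4: leading byte 0xEA = 11101010 → 3-byte char #2 = EA 94 AC.
Offset 7: leading byte 0xC6 = 11000110 → 2-byte char #3 = C6 B6.
Offset 9: leading byte 0xF3 = 11110011 → 4-byte char #4 = F3 B2 A1 BE.
Offset 13: leading byte 0xF0 = 11110000 → 4-byte char #5 = F0 9F 92 AB.
Offset 17: leading byte 0xF0 = 11110000 → 4-byte char #6 = F0 90 90 8D.
Offset 21: leading byte 0x46 = 01000110 → 1-byte char #7 = 46.
Offset 22: leading byte 0xE3 = 11100011 → 3-byte char #8 = E3 81 A4.
Offset 25: leading byte 0xEF = 11101111 → 3-byte char #9 = EF 88 A6.
Leading byte 0xEF = 11101111 matches 1110xxxx → 3-byte sequence.
Byte 1: 0xEF = 11101111, payload 1111 (4 bits).
Byte 2: 0x88 = 10001000 (10xxxxxx ✓), payload 001000.
Byte 3: 0xA6 = 10100110 (10xxxxxx ✓), payload 100110.
Concatenate: 1111001000100110 = 0xF226 (16 bits → U+F226).

U+F226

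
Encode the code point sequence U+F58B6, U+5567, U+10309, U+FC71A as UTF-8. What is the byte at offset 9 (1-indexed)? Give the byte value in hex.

1-indexed offset 9 is 0-indexed offset 8.
U+F58B6 → 4-byte form F3 B5 A2 B6 at offsets 0–3.
U+5567 → 3-byte form E5 95 A7 at offsets 4–6.
U+10309 → 4-byte form F0 90 8C 89 at offsets 7–10.
Offset 8 falls in char 3's range; it's byte 2 of F0 90 8C 89 = 0x90.

0x90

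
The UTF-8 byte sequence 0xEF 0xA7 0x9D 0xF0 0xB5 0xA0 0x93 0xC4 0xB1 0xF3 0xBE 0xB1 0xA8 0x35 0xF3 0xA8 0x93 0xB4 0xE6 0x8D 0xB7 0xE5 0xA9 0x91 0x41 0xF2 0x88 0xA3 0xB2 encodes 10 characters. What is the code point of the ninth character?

Offset 0: leading byte 0xEF = 11101111 → 3-byte char #1 = EF A7 9D.
Offset 3: leading byte 0xF0 = 11110000 → 4-byte char #2 = F0 B5 A0 93.
Offset 7: leading byte 0xC4 = 11000100 → 2-byte char #3 = C4 B1.
Offset 9: leading byte 0xF3 = 11110011 → 4-byte char #4 = F3 BE B1 A8.
Offset 13: leading byte 0x35 = 00110101 → 1-byte char #5 = 35.
Offset 14: leading byte 0xF3 = 11110011 → 4-byte char #6 = F3 A8 93 B4.
Offset 18: leading byte 0xE6 = 11100110 → 3-byte char #7 = E6 8D B7.
Offset 21: leading byte 0xE5 = 11100101 → 3-byte char #8 = E5 A9 91.
Offset 24: leading byte 0x41 = 01000001 → 1-byte char #9 = 41.
Leading byte 0x41 = 01000001 matches 0xxxxxxx → 1-byte sequence.
Byte 1: 0x41 = 01000001, payload 1000001 (7 bits).
Concatenate: 1000001 = 0x41 (7 bits → U+0041).

U+0041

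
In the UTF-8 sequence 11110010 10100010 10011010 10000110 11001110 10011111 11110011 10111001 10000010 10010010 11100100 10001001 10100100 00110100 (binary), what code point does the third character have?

U+F9092

Offset 0: leading byte 0xF2 = 11110010 → 4-byte char #1 = F2 A2 9A 86.
Offset 4: leading byte 0xCE = 11001110 → 2-byte char #2 = CE 9F.
Offset 6: leading byte 0xF3 = 11110011 → 4-byte char #3 = F3 B9 82 92.
Leading byte 0xF3 = 11110011 matches 11110xxx → 4-byte sequence.
Byte 1: 0xF3 = 11110011, payload 011 (3 bits).
Byte 2: 0xB9 = 10111001 (10xxxxxx ✓), payload 111001.
Byte 3: 0x82 = 10000010 (10xxxxxx ✓), payload 000010.
Byte 4: 0x92 = 10010010 (10xxxxxx ✓), payload 010010.
Concatenate: 011111001000010010010 = 0xF9092 (21 bits → U+F9092).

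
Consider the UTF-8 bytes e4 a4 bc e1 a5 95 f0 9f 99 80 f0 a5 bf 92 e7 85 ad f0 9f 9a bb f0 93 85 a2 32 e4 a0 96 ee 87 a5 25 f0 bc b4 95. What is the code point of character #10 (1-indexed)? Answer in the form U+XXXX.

U+E1E5

Offset 0: leading byte 0xE4 = 11100100 → 3-byte char #1 = E4 A4 BC.
Offset 3: leading byte 0xE1 = 11100001 → 3-byte char #2 = E1 A5 95.
Offset 6: leading byte 0xF0 = 11110000 → 4-byte char #3 = F0 9F 99 80.
Offset 10: leading byte 0xF0 = 11110000 → 4-byte char #4 = F0 A5 BF 92.
Offset 14: leading byte 0xE7 = 11100111 → 3-byte char #5 = E7 85 AD.
Offset 17: leading byte 0xF0 = 11110000 → 4-byte char #6 = F0 9F 9A BB.
Offset 21: leading byte 0xF0 = 11110000 → 4-byte char #7 = F0 93 85 A2.
Offset 25: leading byte 0x32 = 00110010 → 1-byte char #8 = 32.
Offset 26: leading byte 0xE4 = 11100100 → 3-byte char #9 = E4 A0 96.
Offset 29: leading byte 0xEE = 11101110 → 3-byte char #10 = EE 87 A5.
Leading byte 0xEE = 11101110 matches 1110xxxx → 3-byte sequence.
Byte 1: 0xEE = 11101110, payload 1110 (4 bits).
Byte 2: 0x87 = 10000111 (10xxxxxx ✓), payload 000111.
Byte 3: 0xA5 = 10100101 (10xxxxxx ✓), payload 100101.
Concatenate: 1110000111100101 = 0xE1E5 (16 bits → U+E1E5).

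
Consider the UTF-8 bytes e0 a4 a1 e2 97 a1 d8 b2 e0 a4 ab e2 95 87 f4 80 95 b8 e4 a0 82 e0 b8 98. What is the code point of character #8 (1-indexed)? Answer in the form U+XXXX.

U+0E18

Offset 0: leading byte 0xE0 = 11100000 → 3-byte char #1 = E0 A4 A1.
Offset 3: leading byte 0xE2 = 11100010 → 3-byte char #2 = E2 97 A1.
Offset 6: leading byte 0xD8 = 11011000 → 2-byte char #3 = D8 B2.
Offset 8: leading byte 0xE0 = 11100000 → 3-byte char #4 = E0 A4 AB.
Offset 11: leading byte 0xE2 = 11100010 → 3-byte char #5 = E2 95 87.
Offset 14: leading byte 0xF4 = 11110100 → 4-byte char #6 = F4 80 95 B8.
Offset 18: leading byte 0xE4 = 11100100 → 3-byte char #7 = E4 A0 82.
Offset 21: leading byte 0xE0 = 11100000 → 3-byte char #8 = E0 B8 98.
Leading byte 0xE0 = 11100000 matches 1110xxxx → 3-byte sequence.
Byte 1: 0xE0 = 11100000, payload 0000 (4 bits).
Byte 2: 0xB8 = 10111000 (10xxxxxx ✓), payload 111000.
Byte 3: 0x98 = 10011000 (10xxxxxx ✓), payload 011000.
Concatenate: 0000111000011000 = 0xE18 (16 bits → U+0E18).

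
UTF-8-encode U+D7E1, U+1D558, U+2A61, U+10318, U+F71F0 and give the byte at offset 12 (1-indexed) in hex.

1-indexed offset 12 is 0-indexed offset 11.
U+D7E1 → 3-byte form ED 9F A1 at offsets 0–2.
U+1D558 → 4-byte form F0 9D 95 98 at offsets 3–6.
U+2A61 → 3-byte form E2 A9 A1 at offsets 7–9.
U+10318 → 4-byte form F0 90 8C 98 at offsets 10–13.
Offset 11 falls in char 4's range; it's byte 2 of F0 90 8C 98 = 0x90.

0x90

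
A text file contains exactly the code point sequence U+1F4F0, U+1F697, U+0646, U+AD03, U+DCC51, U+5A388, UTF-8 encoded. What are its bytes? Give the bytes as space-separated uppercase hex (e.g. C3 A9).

F0 9F 93 B0 F0 9F 9A 97 D9 86 EA B4 83 F3 9C B1 91 F1 9A 8E 88

U+1F4F0: 4-byte form → F0 9F 93 B0.
U+1F697: 4-byte form → F0 9F 9A 97.
U+0646: 2-byte form → D9 86.
U+AD03: 3-byte form → EA B4 83.
U+DCC51: 4-byte form → F3 9C B1 91.
U+5A388: 4-byte form → F1 9A 8E 88.
Concatenated (21 bytes): F0 9F 93 B0 F0 9F 9A 97 D9 86 EA B4 83 F3 9C B1 91 F1 9A 8E 88.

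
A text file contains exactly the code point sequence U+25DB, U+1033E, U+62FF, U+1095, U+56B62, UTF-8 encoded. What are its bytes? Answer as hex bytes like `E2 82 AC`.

E2 97 9B F0 90 8C BE E6 8B BF E1 82 95 F1 96 AD A2

U+25DB: 3-byte form → E2 97 9B.
U+1033E: 4-byte form → F0 90 8C BE.
U+62FF: 3-byte form → E6 8B BF.
U+1095: 3-byte form → E1 82 95.
U+56B62: 4-byte form → F1 96 AD A2.
Concatenated (17 bytes): E2 97 9B F0 90 8C BE E6 8B BF E1 82 95 F1 96 AD A2.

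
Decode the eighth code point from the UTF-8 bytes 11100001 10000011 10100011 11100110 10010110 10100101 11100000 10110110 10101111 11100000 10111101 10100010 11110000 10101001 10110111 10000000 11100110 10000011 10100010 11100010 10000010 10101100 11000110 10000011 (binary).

Offset 0: leading byte 0xE1 = 11100001 → 3-byte char #1 = E1 83 A3.
Offset 3: leading byte 0xE6 = 11100110 → 3-byte char #2 = E6 96 A5.
Offset 6: leading byte 0xE0 = 11100000 → 3-byte char #3 = E0 B6 AF.
Offset 9: leading byte 0xE0 = 11100000 → 3-byte char #4 = E0 BD A2.
Offset 12: leading byte 0xF0 = 11110000 → 4-byte char #5 = F0 A9 B7 80.
Offset 16: leading byte 0xE6 = 11100110 → 3-byte char #6 = E6 83 A2.
Offset 19: leading byte 0xE2 = 11100010 → 3-byte char #7 = E2 82 AC.
Offset 22: leading byte 0xC6 = 11000110 → 2-byte char #8 = C6 83.
Leading byte 0xC6 = 11000110 matches 110xxxxx → 2-byte sequence.
Byte 1: 0xC6 = 11000110, payload 00110 (5 bits).
Byte 2: 0x83 = 10000011 (10xxxxxx ✓), payload 000011.
Concatenate: 00110000011 = 0x183 (11 bits → U+0183).

U+0183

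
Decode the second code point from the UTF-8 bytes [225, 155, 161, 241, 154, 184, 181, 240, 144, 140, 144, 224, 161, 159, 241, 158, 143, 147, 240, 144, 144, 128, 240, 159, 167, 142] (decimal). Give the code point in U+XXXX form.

U+5AE35

Offset 0: leading byte 0xE1 = 11100001 → 3-byte char #1 = E1 9B A1.
Offset 3: leading byte 0xF1 = 11110001 → 4-byte char #2 = F1 9A B8 B5.
Leading byte 0xF1 = 11110001 matches 11110xxx → 4-byte sequence.
Byte 1: 0xF1 = 11110001, payload 001 (3 bits).
Byte 2: 0x9A = 10011010 (10xxxxxx ✓), payload 011010.
Byte 3: 0xB8 = 10111000 (10xxxxxx ✓), payload 111000.
Byte 4: 0xB5 = 10110101 (10xxxxxx ✓), payload 110101.
Concatenate: 001011010111000110101 = 0x5AE35 (21 bits → U+5AE35).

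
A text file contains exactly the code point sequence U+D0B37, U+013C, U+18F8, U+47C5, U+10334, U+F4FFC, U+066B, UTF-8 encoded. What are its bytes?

F3 90 AC B7 C4 BC E1 A3 B8 E4 9F 85 F0 90 8C B4 F3 B4 BF BC D9 AB

U+D0B37: 4-byte form → F3 90 AC B7.
U+013C: 2-byte form → C4 BC.
U+18F8: 3-byte form → E1 A3 B8.
U+47C5: 3-byte form → E4 9F 85.
U+10334: 4-byte form → F0 90 8C B4.
U+F4FFC: 4-byte form → F3 B4 BF BC.
U+066B: 2-byte form → D9 AB.
Concatenated (22 bytes): F3 90 AC B7 C4 BC E1 A3 B8 E4 9F 85 F0 90 8C B4 F3 B4 BF BC D9 AB.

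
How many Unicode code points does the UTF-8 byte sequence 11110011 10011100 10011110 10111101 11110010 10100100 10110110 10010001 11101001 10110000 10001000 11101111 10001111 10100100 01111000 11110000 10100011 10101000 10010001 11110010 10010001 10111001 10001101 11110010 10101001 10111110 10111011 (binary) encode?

Byte at offset 0: 0xF3 = 11110011 → 4-byte char (#1). Advance 4.
Byte at offset 4: 0xF2 = 11110010 → 4-byte char (#2). Advance 4.
Byte at offset 8: 0xE9 = 11101001 → 3-byte char (#3). Advance 3.
Byte at offset 11: 0xEF = 11101111 → 3-byte char (#4). Advance 3.
Byte at offset 14: 0x78 = 01111000 → 1-byte char (#5). Advance 1.
Byte at offset 15: 0xF0 = 11110000 → 4-byte char (#6). Advance 4.
Byte at offset 19: 0xF2 = 11110010 → 4-byte char (#7). Advance 4.
Byte at offset 23: 0xF2 = 11110010 → 4-byte char (#8). Advance 4.
Reached end at offset 27 after 8 code points.

8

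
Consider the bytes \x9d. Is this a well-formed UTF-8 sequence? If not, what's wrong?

invalid (continuation byte with no leading byte)

Byte 0x9D = 10011101 has the form 10xxxxxx — a continuation byte — but there is no preceding leading byte.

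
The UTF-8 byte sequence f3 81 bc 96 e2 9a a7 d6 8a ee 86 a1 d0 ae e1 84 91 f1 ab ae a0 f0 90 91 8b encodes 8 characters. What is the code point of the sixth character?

Offset 0: leading byte 0xF3 = 11110011 → 4-byte char #1 = F3 81 BC 96.
Offset 4: leading byte 0xE2 = 11100010 → 3-byte char #2 = E2 9A A7.
Offset 7: leading byte 0xD6 = 11010110 → 2-byte char #3 = D6 8A.
Offset 9: leading byte 0xEE = 11101110 → 3-byte char #4 = EE 86 A1.
Offset 12: leading byte 0xD0 = 11010000 → 2-byte char #5 = D0 AE.
Offset 14: leading byte 0xE1 = 11100001 → 3-byte char #6 = E1 84 91.
Leading byte 0xE1 = 11100001 matches 1110xxxx → 3-byte sequence.
Byte 1: 0xE1 = 11100001, payload 0001 (4 bits).
Byte 2: 0x84 = 10000100 (10xxxxxx ✓), payload 000100.
Byte 3: 0x91 = 10010001 (10xxxxxx ✓), payload 010001.
Concatenate: 0001000100010001 = 0x1111 (16 bits → U+1111).

U+1111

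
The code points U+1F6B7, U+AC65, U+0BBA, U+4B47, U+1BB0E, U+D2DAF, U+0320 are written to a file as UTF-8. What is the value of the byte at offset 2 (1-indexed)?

1-indexed offset 2 is 0-indexed offset 1.
U+1F6B7 → 4-byte form F0 9F 9A B7 at offsets 0–3.
Offset 1 falls in char 1's range; it's byte 2 of F0 9F 9A B7 = 0x9F.

0x9F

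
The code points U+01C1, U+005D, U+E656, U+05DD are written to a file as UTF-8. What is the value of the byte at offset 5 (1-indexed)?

1-indexed offset 5 is 0-indexed offset 4.
U+01C1 → 2-byte form C7 81 at offsets 0–1.
U+005D → 1-byte form 5D at offsets 2–2.
U+E656 → 3-byte form EE 99 96 at offsets 3–5.
Offset 4 falls in char 3's range; it's byte 2 of EE 99 96 = 0x99.

0x99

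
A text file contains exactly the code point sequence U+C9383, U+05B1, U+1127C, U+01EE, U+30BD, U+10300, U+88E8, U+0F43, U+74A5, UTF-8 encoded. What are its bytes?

F3 89 8E 83 D6 B1 F0 91 89 BC C7 AE E3 82 BD F0 90 8C 80 E8 A3 A8 E0 BD 83 E7 92 A5

U+C9383: 4-byte form → F3 89 8E 83.
U+05B1: 2-byte form → D6 B1.
U+1127C: 4-byte form → F0 91 89 BC.
U+01EE: 2-byte form → C7 AE.
U+30BD: 3-byte form → E3 82 BD.
U+10300: 4-byte form → F0 90 8C 80.
U+88E8: 3-byte form → E8 A3 A8.
U+0F43: 3-byte form → E0 BD 83.
U+74A5: 3-byte form → E7 92 A5.
Concatenated (28 bytes): F3 89 8E 83 D6 B1 F0 91 89 BC C7 AE E3 82 BD F0 90 8C 80 E8 A3 A8 E0 BD 83 E7 92 A5.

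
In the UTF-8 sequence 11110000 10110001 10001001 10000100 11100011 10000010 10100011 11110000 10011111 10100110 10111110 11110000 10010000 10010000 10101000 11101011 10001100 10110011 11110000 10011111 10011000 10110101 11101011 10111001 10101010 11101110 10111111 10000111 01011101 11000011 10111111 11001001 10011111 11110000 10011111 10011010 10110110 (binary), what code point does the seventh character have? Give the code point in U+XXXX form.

U+BE6A

Offset 0: leading byte 0xF0 = 11110000 → 4-byte char #1 = F0 B1 89 84.
Offset 4: leading byte 0xE3 = 11100011 → 3-byte char #2 = E3 82 A3.
Offset 7: leading byte 0xF0 = 11110000 → 4-byte char #3 = F0 9F A6 BE.
Offset 11: leading byte 0xF0 = 11110000 → 4-byte char #4 = F0 90 90 A8.
Offset 15: leading byte 0xEB = 11101011 → 3-byte char #5 = EB 8C B3.
Offset 18: leading byte 0xF0 = 11110000 → 4-byte char #6 = F0 9F 98 B5.
Offset 22: leading byte 0xEB = 11101011 → 3-byte char #7 = EB B9 AA.
Leading byte 0xEB = 11101011 matches 1110xxxx → 3-byte sequence.
Byte 1: 0xEB = 11101011, payload 1011 (4 bits).
Byte 2: 0xB9 = 10111001 (10xxxxxx ✓), payload 111001.
Byte 3: 0xAA = 10101010 (10xxxxxx ✓), payload 101010.
Concatenate: 1011111001101010 = 0xBE6A (16 bits → U+BE6A).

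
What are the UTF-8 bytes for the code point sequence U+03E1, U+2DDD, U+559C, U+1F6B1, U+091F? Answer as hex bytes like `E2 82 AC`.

U+03E1: 2-byte form → CF A1.
U+2DDD: 3-byte form → E2 B7 9D.
U+559C: 3-byte form → E5 96 9C.
U+1F6B1: 4-byte form → F0 9F 9A B1.
U+091F: 3-byte form → E0 A4 9F.
Concatenated (15 bytes): CF A1 E2 B7 9D E5 96 9C F0 9F 9A B1 E0 A4 9F.

CF A1 E2 B7 9D E5 96 9C F0 9F 9A B1 E0 A4 9F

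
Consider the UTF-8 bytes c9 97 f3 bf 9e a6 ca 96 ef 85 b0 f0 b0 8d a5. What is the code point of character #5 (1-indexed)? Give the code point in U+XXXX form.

Offset 0: leading byte 0xC9 = 11001001 → 2-byte char #1 = C9 97.
Offset 2: leading byte 0xF3 = 11110011 → 4-byte char #2 = F3 BF 9E A6.
Offset 6: leading byte 0xCA = 11001010 → 2-byte char #3 = CA 96.
Offset 8: leading byte 0xEF = 11101111 → 3-byte char #4 = EF 85 B0.
Offset 11: leading byte 0xF0 = 11110000 → 4-byte char #5 = F0 B0 8D A5.
Leading byte 0xF0 = 11110000 matches 11110xxx → 4-byte sequence.
Byte 1: 0xF0 = 11110000, payload 000 (3 bits).
Byte 2: 0xB0 = 10110000 (10xxxxxx ✓), payload 110000.
Byte 3: 0x8D = 10001101 (10xxxxxx ✓), payload 001101.
Byte 4: 0xA5 = 10100101 (10xxxxxx ✓), payload 100101.
Concatenate: 000110000001101100101 = 0x30365 (21 bits → U+30365).

U+30365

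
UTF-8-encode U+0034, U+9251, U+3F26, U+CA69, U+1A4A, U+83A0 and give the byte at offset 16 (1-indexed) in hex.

1-indexed offset 16 is 0-indexed offset 15.
U+0034 → 1-byte form 34 at offsets 0–0.
U+9251 → 3-byte form E9 89 91 at offsets 1–3.
U+3F26 → 3-byte form E3 BC A6 at offsets 4–6.
U+CA69 → 3-byte form EC A9 A9 at offsets 7–9.
U+1A4A → 3-byte form E1 A9 8A at offsets 10–12.
U+83A0 → 3-byte form E8 8E A0 at offsets 13–15.
Offset 15 falls in char 6's range; it's byte 3 of E8 8E A0 = 0xA0.

0xA0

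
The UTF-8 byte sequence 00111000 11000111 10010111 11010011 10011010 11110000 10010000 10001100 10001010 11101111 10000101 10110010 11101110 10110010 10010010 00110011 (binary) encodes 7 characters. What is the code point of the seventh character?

Offset 0: leading byte 0x38 = 00111000 → 1-byte char #1 = 38.
Offset 1: leading byte 0xC7 = 11000111 → 2-byte char #2 = C7 97.
Offset 3: leading byte 0xD3 = 11010011 → 2-byte char #3 = D3 9A.
Offset 5: leading byte 0xF0 = 11110000 → 4-byte char #4 = F0 90 8C 8A.
Offset 9: leading byte 0xEF = 11101111 → 3-byte char #5 = EF 85 B2.
Offset 12: leading byte 0xEE = 11101110 → 3-byte char #6 = EE B2 92.
Offset 15: leading byte 0x33 = 00110011 → 1-byte char #7 = 33.
Leading byte 0x33 = 00110011 matches 0xxxxxxx → 1-byte sequence.
Byte 1: 0x33 = 00110011, payload 0110011 (7 bits).
Concatenate: 0110011 = 0x33 (7 bits → U+0033).

U+0033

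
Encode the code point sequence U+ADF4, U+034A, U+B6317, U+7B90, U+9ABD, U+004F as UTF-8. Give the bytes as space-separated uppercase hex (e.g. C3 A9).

U+ADF4: 3-byte form → EA B7 B4.
U+034A: 2-byte form → CD 8A.
U+B6317: 4-byte form → F2 B6 8C 97.
U+7B90: 3-byte form → E7 AE 90.
U+9ABD: 3-byte form → E9 AA BD.
U+004F: 1-byte form → 4F.
Concatenated (16 bytes): EA B7 B4 CD 8A F2 B6 8C 97 E7 AE 90 E9 AA BD 4F.

EA B7 B4 CD 8A F2 B6 8C 97 E7 AE 90 E9 AA BD 4F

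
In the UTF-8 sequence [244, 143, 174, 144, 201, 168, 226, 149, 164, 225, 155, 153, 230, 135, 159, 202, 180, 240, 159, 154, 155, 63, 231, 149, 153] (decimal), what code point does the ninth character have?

Offset 0: leading byte 0xF4 = 11110100 → 4-byte char #1 = F4 8F AE 90.
Offset 4: leading byte 0xC9 = 11001001 → 2-byte char #2 = C9 A8.
Offset 6: leading byte 0xE2 = 11100010 → 3-byte char #3 = E2 95 A4.
Offset 9: leading byte 0xE1 = 11100001 → 3-byte char #4 = E1 9B 99.
Offset 12: leading byte 0xE6 = 11100110 → 3-byte char #5 = E6 87 9F.
Offset 15: leading byte 0xCA = 11001010 → 2-byte char #6 = CA B4.
Offset 17: leading byte 0xF0 = 11110000 → 4-byte char #7 = F0 9F 9A 9B.
Offset 21: leading byte 0x3F = 00111111 → 1-byte char #8 = 3F.
Offset 22: leading byte 0xE7 = 11100111 → 3-byte char #9 = E7 95 99.
Leading byte 0xE7 = 11100111 matches 1110xxxx → 3-byte sequence.
Byte 1: 0xE7 = 11100111, payload 0111 (4 bits).
Byte 2: 0x95 = 10010101 (10xxxxxx ✓), payload 010101.
Byte 3: 0x99 = 10011001 (10xxxxxx ✓), payload 011001.
Concatenate: 0111010101011001 = 0x7559 (16 bits → U+7559).

U+7559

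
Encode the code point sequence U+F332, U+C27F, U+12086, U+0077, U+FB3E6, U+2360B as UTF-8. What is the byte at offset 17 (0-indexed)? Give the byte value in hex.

U+F332 → 3-byte form EF 8C B2 at offsets 0–2.
U+C27F → 3-byte form EC 89 BF at offsets 3–5.
U+12086 → 4-byte form F0 92 82 86 at offsets 6–9.
U+0077 → 1-byte form 77 at offsets 10–10.
U+FB3E6 → 4-byte form F3 BB 8F A6 at offsets 11–14.
U+2360B → 4-byte form F0 A3 98 8B at offsets 15–18.
Offset 17 falls in char 6's range; it's byte 3 of F0 A3 98 8B = 0x98.

0x98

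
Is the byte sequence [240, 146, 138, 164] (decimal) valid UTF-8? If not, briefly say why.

Leading byte 0xF0 = 11110000 → 4-byte form.
Continuation bytes 0x92=10010010, 0x8A=10001010, 0xA4=10100100 all match 10xxxxxx.
Decoded value 0x122A4 is ≥ 0x10000 (shortest form) and not a surrogate.

valid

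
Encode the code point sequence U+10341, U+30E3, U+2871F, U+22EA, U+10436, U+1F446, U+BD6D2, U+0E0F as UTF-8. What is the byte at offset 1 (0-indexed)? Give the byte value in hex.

0x90

U+10341 → 4-byte form F0 90 8D 81 at offsets 0–3.
Offset 1 falls in char 1's range; it's byte 2 of F0 90 8D 81 = 0x90.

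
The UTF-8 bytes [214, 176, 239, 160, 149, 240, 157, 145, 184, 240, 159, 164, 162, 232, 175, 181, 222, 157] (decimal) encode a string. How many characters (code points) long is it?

Byte at offset 0: 0xD6 = 11010110 → 2-byte char (#1). Advance 2.
Byte at offset 2: 0xEF = 11101111 → 3-byte char (#2). Advance 3.
Byte at offset 5: 0xF0 = 11110000 → 4-byte char (#3). Advance 4.
Byte at offset 9: 0xF0 = 11110000 → 4-byte char (#4). Advance 4.
Byte at offset 13: 0xE8 = 11101000 → 3-byte char (#5). Advance 3.
Byte at offset 16: 0xDE = 11011110 → 2-byte char (#6). Advance 2.
Reached end at offset 18 after 6 code points.

6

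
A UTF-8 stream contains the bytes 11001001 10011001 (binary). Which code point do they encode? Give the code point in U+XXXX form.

Leading byte 0xC9 = 11001001 matches 110xxxxx → 2-byte sequence.
Byte 1: 0xC9 = 11001001, payload 01001 (5 bits).
Byte 2: 0x99 = 10011001 (10xxxxxx ✓), payload 011001.
Concatenate: 01001011001 = 0x259 (11 bits → U+0259).

U+0259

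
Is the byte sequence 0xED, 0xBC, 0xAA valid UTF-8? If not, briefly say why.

invalid (encodes a surrogate (U+D800–U+DFFF))

Structurally a 3-byte sequence; payload = 0xDF2A.
But 0xDF2A is in U+D800–U+DFFF, the surrogate range. Surrogates are not Unicode scalar values and are forbidden in UTF-8.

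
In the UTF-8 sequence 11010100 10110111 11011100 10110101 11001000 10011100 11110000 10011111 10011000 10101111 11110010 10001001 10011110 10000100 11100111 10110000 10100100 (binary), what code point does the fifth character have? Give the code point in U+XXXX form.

Offset 0: leading byte 0xD4 = 11010100 → 2-byte char #1 = D4 B7.
Offset 2: leading byte 0xDC = 11011100 → 2-byte char #2 = DC B5.
Offset 4: leading byte 0xC8 = 11001000 → 2-byte char #3 = C8 9C.
Offset 6: leading byte 0xF0 = 11110000 → 4-byte char #4 = F0 9F 98 AF.
Offset 10: leading byte 0xF2 = 11110010 → 4-byte char #5 = F2 89 9E 84.
Leading byte 0xF2 = 11110010 matches 11110xxx → 4-byte sequence.
Byte 1: 0xF2 = 11110010, payload 010 (3 bits).
Byte 2: 0x89 = 10001001 (10xxxxxx ✓), payload 001001.
Byte 3: 0x9E = 10011110 (10xxxxxx ✓), payload 011110.
Byte 4: 0x84 = 10000100 (10xxxxxx ✓), payload 000100.
Concatenate: 010001001011110000100 = 0x89784 (21 bits → U+89784).

U+89784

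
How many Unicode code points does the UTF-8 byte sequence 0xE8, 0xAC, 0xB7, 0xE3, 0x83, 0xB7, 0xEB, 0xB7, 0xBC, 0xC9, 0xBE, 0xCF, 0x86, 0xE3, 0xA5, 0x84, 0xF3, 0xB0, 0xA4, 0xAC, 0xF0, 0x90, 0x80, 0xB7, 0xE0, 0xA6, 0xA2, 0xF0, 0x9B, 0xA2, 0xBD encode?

10

Byte at offset 0: 0xE8 = 11101000 → 3-byte char (#1). Advance 3.
Byte at offset 3: 0xE3 = 11100011 → 3-byte char (#2). Advance 3.
Byte at offset 6: 0xEB = 11101011 → 3-byte char (#3). Advance 3.
Byte at offset 9: 0xC9 = 11001001 → 2-byte char (#4). Advance 2.
Byte at offset 11: 0xCF = 11001111 → 2-byte char (#5). Advance 2.
Byte at offset 13: 0xE3 = 11100011 → 3-byte char (#6). Advance 3.
Byte at offset 16: 0xF3 = 11110011 → 4-byte char (#7). Advance 4.
Byte at offset 20: 0xF0 = 11110000 → 4-byte char (#8). Advance 4.
Byte at offset 24: 0xE0 = 11100000 → 3-byte char (#9). Advance 3.
Byte at offset 27: 0xF0 = 11110000 → 4-byte char (#10). Advance 4.
Reached end at offset 31 after 10 code points.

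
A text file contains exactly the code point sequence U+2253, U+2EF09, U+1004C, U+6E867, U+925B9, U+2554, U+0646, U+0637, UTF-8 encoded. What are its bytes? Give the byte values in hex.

E2 89 93 F0 AE BC 89 F0 90 81 8C F1 AE A1 A7 F2 92 96 B9 E2 95 94 D9 86 D8 B7

U+2253: 3-byte form → E2 89 93.
U+2EF09: 4-byte form → F0 AE BC 89.
U+1004C: 4-byte form → F0 90 81 8C.
U+6E867: 4-byte form → F1 AE A1 A7.
U+925B9: 4-byte form → F2 92 96 B9.
U+2554: 3-byte form → E2 95 94.
U+0646: 2-byte form → D9 86.
U+0637: 2-byte form → D8 B7.
Concatenated (26 bytes): E2 89 93 F0 AE BC 89 F0 90 81 8C F1 AE A1 A7 F2 92 96 B9 E2 95 94 D9 86 D8 B7.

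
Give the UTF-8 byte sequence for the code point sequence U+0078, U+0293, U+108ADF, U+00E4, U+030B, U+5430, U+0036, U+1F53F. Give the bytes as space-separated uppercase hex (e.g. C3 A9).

78 CA 93 F4 88 AB 9F C3 A4 CC 8B E5 90 B0 36 F0 9F 94 BF

U+0078: 1-byte form → 78.
U+0293: 2-byte form → CA 93.
U+108ADF: 4-byte form → F4 88 AB 9F.
U+00E4: 2-byte form → C3 A4.
U+030B: 2-byte form → CC 8B.
U+5430: 3-byte form → E5 90 B0.
U+0036: 1-byte form → 36.
U+1F53F: 4-byte form → F0 9F 94 BF.
Concatenated (19 bytes): 78 CA 93 F4 88 AB 9F C3 A4 CC 8B E5 90 B0 36 F0 9F 94 BF.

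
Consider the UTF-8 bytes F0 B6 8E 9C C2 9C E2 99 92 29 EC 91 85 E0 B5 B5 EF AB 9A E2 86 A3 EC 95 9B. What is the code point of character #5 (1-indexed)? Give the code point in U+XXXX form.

Offset 0: leading byte 0xF0 = 11110000 → 4-byte char #1 = F0 B6 8E 9C.
Offset 4: leading byte 0xC2 = 11000010 → 2-byte char #2 = C2 9C.
Offset 6: leading byte 0xE2 = 11100010 → 3-byte char #3 = E2 99 92.
Offset 9: leading byte 0x29 = 00101001 → 1-byte char #4 = 29.
Offset 10: leading byte 0xEC = 11101100 → 3-byte char #5 = EC 91 85.
Leading byte 0xEC = 11101100 matches 1110xxxx → 3-byte sequence.
Byte 1: 0xEC = 11101100, payload 1100 (4 bits).
Byte 2: 0x91 = 10010001 (10xxxxxx ✓), payload 010001.
Byte 3: 0x85 = 10000101 (10xxxxxx ✓), payload 000101.
Concatenate: 1100010001000101 = 0xC445 (16 bits → U+C445).

U+C445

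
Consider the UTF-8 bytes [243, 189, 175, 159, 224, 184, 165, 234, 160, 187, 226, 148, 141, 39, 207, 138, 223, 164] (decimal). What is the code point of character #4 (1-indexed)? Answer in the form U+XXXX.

U+250D

Offset 0: leading byte 0xF3 = 11110011 → 4-byte char #1 = F3 BD AF 9F.
Offset 4: leading byte 0xE0 = 11100000 → 3-byte char #2 = E0 B8 A5.
Offset 7: leading byte 0xEA = 11101010 → 3-byte char #3 = EA A0 BB.
Offset 10: leading byte 0xE2 = 11100010 → 3-byte char #4 = E2 94 8D.
Leading byte 0xE2 = 11100010 matches 1110xxxx → 3-byte sequence.
Byte 1: 0xE2 = 11100010, payload 0010 (4 bits).
Byte 2: 0x94 = 10010100 (10xxxxxx ✓), payload 010100.
Byte 3: 0x8D = 10001101 (10xxxxxx ✓), payload 001101.
Concatenate: 0010010100001101 = 0x250D (16 bits → U+250D).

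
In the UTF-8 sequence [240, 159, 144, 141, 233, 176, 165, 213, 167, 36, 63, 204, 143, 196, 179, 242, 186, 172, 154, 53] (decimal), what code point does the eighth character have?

U+BAB1A

Offset 0: leading byte 0xF0 = 11110000 → 4-byte char #1 = F0 9F 90 8D.
Offset 4: leading byte 0xE9 = 11101001 → 3-byte char #2 = E9 B0 A5.
Offset 7: leading byte 0xD5 = 11010101 → 2-byte char #3 = D5 A7.
Offset 9: leading byte 0x24 = 00100100 → 1-byte char #4 = 24.
Offset 10: leading byte 0x3F = 00111111 → 1-byte char #5 = 3F.
Offset 11: leading byte 0xCC = 11001100 → 2-byte char #6 = CC 8F.
Offset 13: leading byte 0xC4 = 11000100 → 2-byte char #7 = C4 B3.
Offset 15: leading byte 0xF2 = 11110010 → 4-byte char #8 = F2 BA AC 9A.
Leading byte 0xF2 = 11110010 matches 11110xxx → 4-byte sequence.
Byte 1: 0xF2 = 11110010, payload 010 (3 bits).
Byte 2: 0xBA = 10111010 (10xxxxxx ✓), payload 111010.
Byte 3: 0xAC = 10101100 (10xxxxxx ✓), payload 101100.
Byte 4: 0x9A = 10011010 (10xxxxxx ✓), payload 011010.
Concatenate: 010111010101100011010 = 0xBAB1A (21 bits → U+BAB1A).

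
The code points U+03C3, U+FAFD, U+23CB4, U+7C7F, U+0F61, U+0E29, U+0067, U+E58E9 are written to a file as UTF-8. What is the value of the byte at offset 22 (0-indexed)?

U+03C3 → 2-byte form CF 83 at offsets 0–1.
U+FAFD → 3-byte form EF AB BD at offsets 2–4.
U+23CB4 → 4-byte form F0 A3 B2 B4 at offsets 5–8.
U+7C7F → 3-byte form E7 B1 BF at offsets 9–11.
U+0F61 → 3-byte form E0 BD A1 at offsets 12–14.
U+0E29 → 3-byte form E0 B8 A9 at offsets 15–17.
U+0067 → 1-byte form 67 at offsets 18–18.
U+E58E9 → 4-byte form F3 A5 A3 A9 at offsets 19–22.
Offset 22 falls in char 8's range; it's byte 4 of F3 A5 A3 A9 = 0xA9.

0xA9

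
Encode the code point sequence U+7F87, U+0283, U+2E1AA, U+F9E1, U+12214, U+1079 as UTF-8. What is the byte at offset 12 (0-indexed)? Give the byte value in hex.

0xF0

U+7F87 → 3-byte form E7 BE 87 at offsets 0–2.
U+0283 → 2-byte form CA 83 at offsets 3–4.
U+2E1AA → 4-byte form F0 AE 86 AA at offsets 5–8.
U+F9E1 → 3-byte form EF A7 A1 at offsets 9–11.
U+12214 → 4-byte form F0 92 88 94 at offsets 12–15.
Offset 12 falls in char 5's range; it's byte 1 of F0 92 88 94 = 0xF0.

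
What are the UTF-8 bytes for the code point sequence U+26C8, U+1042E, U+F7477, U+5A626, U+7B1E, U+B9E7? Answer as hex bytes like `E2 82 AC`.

E2 9B 88 F0 90 90 AE F3 B7 91 B7 F1 9A 98 A6 E7 AC 9E EB A7 A7

U+26C8: 3-byte form → E2 9B 88.
U+1042E: 4-byte form → F0 90 90 AE.
U+F7477: 4-byte form → F3 B7 91 B7.
U+5A626: 4-byte form → F1 9A 98 A6.
U+7B1E: 3-byte form → E7 AC 9E.
U+B9E7: 3-byte form → EB A7 A7.
Concatenated (21 bytes): E2 9B 88 F0 90 90 AE F3 B7 91 B7 F1 9A 98 A6 E7 AC 9E EB A7 A7.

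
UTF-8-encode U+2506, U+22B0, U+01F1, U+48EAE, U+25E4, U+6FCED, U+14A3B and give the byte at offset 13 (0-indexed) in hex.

U+2506 → 3-byte form E2 94 86 at offsets 0–2.
U+22B0 → 3-byte form E2 8A B0 at offsets 3–5.
U+01F1 → 2-byte form C7 B1 at offsets 6–7.
U+48EAE → 4-byte form F1 88 BA AE at offsets 8–11.
U+25E4 → 3-byte form E2 97 A4 at offsets 12–14.
Offset 13 falls in char 5's range; it's byte 2 of E2 97 A4 = 0x97.

0x97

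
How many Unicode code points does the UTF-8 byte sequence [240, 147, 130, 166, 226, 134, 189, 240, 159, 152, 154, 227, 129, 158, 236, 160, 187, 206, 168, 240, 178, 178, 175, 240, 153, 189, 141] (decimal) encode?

Byte at offset 0: 0xF0 = 11110000 → 4-byte char (#1). Advance 4.
Byte at offset 4: 0xE2 = 11100010 → 3-byte char (#2). Advance 3.
Byte at offset 7: 0xF0 = 11110000 → 4-byte char (#3). Advance 4.
Byte at offset 11: 0xE3 = 11100011 → 3-byte char (#4). Advance 3.
Byte at offset 14: 0xEC = 11101100 → 3-byte char (#5). Advance 3.
Byte at offset 17: 0xCE = 11001110 → 2-byte char (#6). Advance 2.
Byte at offset 19: 0xF0 = 11110000 → 4-byte char (#7). Advance 4.
Byte at offset 23: 0xF0 = 11110000 → 4-byte char (#8). Advance 4.
Reached end at offset 27 after 8 code points.

8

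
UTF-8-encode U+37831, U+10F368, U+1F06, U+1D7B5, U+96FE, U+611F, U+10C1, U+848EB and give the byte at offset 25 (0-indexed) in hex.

0x84

U+37831 → 4-byte form F0 B7 A0 B1 at offsets 0–3.
U+10F368 → 4-byte form F4 8F 8D A8 at offsets 4–7.
U+1F06 → 3-byte form E1 BC 86 at offsets 8–10.
U+1D7B5 → 4-byte form F0 9D 9E B5 at offsets 11–14.
U+96FE → 3-byte form E9 9B BE at offsets 15–17.
U+611F → 3-byte form E6 84 9F at offsets 18–20.
U+10C1 → 3-byte form E1 83 81 at offsets 21–23.
U+848EB → 4-byte form F2 84 A3 AB at offsets 24–27.
Offset 25 falls in char 8's range; it's byte 2 of F2 84 A3 AB = 0x84.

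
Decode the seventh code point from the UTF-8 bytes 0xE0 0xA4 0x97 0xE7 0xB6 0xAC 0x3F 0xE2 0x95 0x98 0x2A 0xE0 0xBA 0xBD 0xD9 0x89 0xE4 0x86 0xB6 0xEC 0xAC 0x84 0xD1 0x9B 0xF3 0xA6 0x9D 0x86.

Offset 0: leading byte 0xE0 = 11100000 → 3-byte char #1 = E0 A4 97.
Offset 3: leading byte 0xE7 = 11100111 → 3-byte char #2 = E7 B6 AC.
Offset 6: leading byte 0x3F = 00111111 → 1-byte char #3 = 3F.
Offset 7: leading byte 0xE2 = 11100010 → 3-byte char #4 = E2 95 98.
Offset 10: leading byte 0x2A = 00101010 → 1-byte char #5 = 2A.
Offset 11: leading byte 0xE0 = 11100000 → 3-byte char #6 = E0 BA BD.
Offset 14: leading byte 0xD9 = 11011001 → 2-byte char #7 = D9 89.
Leading byte 0xD9 = 11011001 matches 110xxxxx → 2-byte sequence.
Byte 1: 0xD9 = 11011001, payload 11001 (5 bits).
Byte 2: 0x89 = 10001001 (10xxxxxx ✓), payload 001001.
Concatenate: 11001001001 = 0x649 (11 bits → U+0649).

U+0649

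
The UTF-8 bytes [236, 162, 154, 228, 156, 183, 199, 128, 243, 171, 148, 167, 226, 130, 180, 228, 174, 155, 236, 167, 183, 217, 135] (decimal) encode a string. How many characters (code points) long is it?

8

Byte at offset 0: 0xEC = 11101100 → 3-byte char (#1). Advance 3.
Byte at offset 3: 0xE4 = 11100100 → 3-byte char (#2). Advance 3.
Byte at offset 6: 0xC7 = 11000111 → 2-byte char (#3). Advance 2.
Byte at offset 8: 0xF3 = 11110011 → 4-byte char (#4). Advance 4.
Byte at offset 12: 0xE2 = 11100010 → 3-byte char (#5). Advance 3.
Byte at offset 15: 0xE4 = 11100100 → 3-byte char (#6). Advance 3.
Byte at offset 18: 0xEC = 11101100 → 3-byte char (#7). Advance 3.
Byte at offset 21: 0xD9 = 11011001 → 2-byte char (#8). Advance 2.
Reached end at offset 23 after 8 code points.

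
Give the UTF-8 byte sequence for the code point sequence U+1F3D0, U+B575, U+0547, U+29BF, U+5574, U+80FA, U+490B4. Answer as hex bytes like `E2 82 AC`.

U+1F3D0: 4-byte form → F0 9F 8F 90.
U+B575: 3-byte form → EB 95 B5.
U+0547: 2-byte form → D5 87.
U+29BF: 3-byte form → E2 A6 BF.
U+5574: 3-byte form → E5 95 B4.
U+80FA: 3-byte form → E8 83 BA.
U+490B4: 4-byte form → F1 89 82 B4.
Concatenated (22 bytes): F0 9F 8F 90 EB 95 B5 D5 87 E2 A6 BF E5 95 B4 E8 83 BA F1 89 82 B4.

F0 9F 8F 90 EB 95 B5 D5 87 E2 A6 BF E5 95 B4 E8 83 BA F1 89 82 B4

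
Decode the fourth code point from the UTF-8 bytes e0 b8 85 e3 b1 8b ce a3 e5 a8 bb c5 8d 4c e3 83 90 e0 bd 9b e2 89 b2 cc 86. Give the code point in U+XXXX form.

U+5A3B

Offset 0: leading byte 0xE0 = 11100000 → 3-byte char #1 = E0 B8 85.
Offset 3: leading byte 0xE3 = 11100011 → 3-byte char #2 = E3 B1 8B.
Offset 6: leading byte 0xCE = 11001110 → 2-byte char #3 = CE A3.
Offset 8: leading byte 0xE5 = 11100101 → 3-byte char #4 = E5 A8 BB.
Leading byte 0xE5 = 11100101 matches 1110xxxx → 3-byte sequence.
Byte 1: 0xE5 = 11100101, payload 0101 (4 bits).
Byte 2: 0xA8 = 10101000 (10xxxxxx ✓), payload 101000.
Byte 3: 0xBB = 10111011 (10xxxxxx ✓), payload 111011.
Concatenate: 0101101000111011 = 0x5A3B (16 bits → U+5A3B).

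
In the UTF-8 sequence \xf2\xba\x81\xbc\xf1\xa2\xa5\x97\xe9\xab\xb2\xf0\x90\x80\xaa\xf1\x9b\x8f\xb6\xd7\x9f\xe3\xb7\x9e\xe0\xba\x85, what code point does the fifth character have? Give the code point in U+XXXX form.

Offset 0: leading byte 0xF2 = 11110010 → 4-byte char #1 = F2 BA 81 BC.
Offset 4: leading byte 0xF1 = 11110001 → 4-byte char #2 = F1 A2 A5 97.
Offset 8: leading byte 0xE9 = 11101001 → 3-byte char #3 = E9 AB B2.
Offset 11: leading byte 0xF0 = 11110000 → 4-byte char #4 = F0 90 80 AA.
Offset 15: leading byte 0xF1 = 11110001 → 4-byte char #5 = F1 9B 8F B6.
Leading byte 0xF1 = 11110001 matches 11110xxx → 4-byte sequence.
Byte 1: 0xF1 = 11110001, payload 001 (3 bits).
Byte 2: 0x9B = 10011011 (10xxxxxx ✓), payload 011011.
Byte 3: 0x8F = 10001111 (10xxxxxx ✓), payload 001111.
Byte 4: 0xB6 = 10110110 (10xxxxxx ✓), payload 110110.
Concatenate: 001011011001111110110 = 0x5B3F6 (21 bits → U+5B3F6).

U+5B3F6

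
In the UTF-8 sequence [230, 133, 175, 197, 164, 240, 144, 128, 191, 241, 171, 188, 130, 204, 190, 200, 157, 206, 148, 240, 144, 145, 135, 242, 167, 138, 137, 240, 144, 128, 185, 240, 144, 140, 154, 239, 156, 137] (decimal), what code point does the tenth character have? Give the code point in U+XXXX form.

U+10039

Offset 0: leading byte 0xE6 = 11100110 → 3-byte char #1 = E6 85 AF.
Offset 3: leading byte 0xC5 = 11000101 → 2-byte char #2 = C5 A4.
Offset 5: leading byte 0xF0 = 11110000 → 4-byte char #3 = F0 90 80 BF.
Offset 9: leading byte 0xF1 = 11110001 → 4-byte char #4 = F1 AB BC 82.
Offset 13: leading byte 0xCC = 11001100 → 2-byte char #5 = CC BE.
Offset 15: leading byte 0xC8 = 11001000 → 2-byte char #6 = C8 9D.
Offset 17: leading byte 0xCE = 11001110 → 2-byte char #7 = CE 94.
Offset 19: leading byte 0xF0 = 11110000 → 4-byte char #8 = F0 90 91 87.
Offset 23: leading byte 0xF2 = 11110010 → 4-byte char #9 = F2 A7 8A 89.
Offset 27: leading byte 0xF0 = 11110000 → 4-byte char #10 = F0 90 80 B9.
Leading byte 0xF0 = 11110000 matches 11110xxx → 4-byte sequence.
Byte 1: 0xF0 = 11110000, payload 000 (3 bits).
Byte 2: 0x90 = 10010000 (10xxxxxx ✓), payload 010000.
Byte 3: 0x80 = 10000000 (10xxxxxx ✓), payload 000000.
Byte 4: 0xB9 = 10111001 (10xxxxxx ✓), payload 111001.
Concatenate: 000010000000000111001 = 0x10039 (21 bits → U+10039).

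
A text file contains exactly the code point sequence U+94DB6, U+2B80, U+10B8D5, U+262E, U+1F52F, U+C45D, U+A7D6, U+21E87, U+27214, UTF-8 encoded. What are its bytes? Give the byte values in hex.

F2 94 B6 B6 E2 AE 80 F4 8B A3 95 E2 98 AE F0 9F 94 AF EC 91 9D EA 9F 96 F0 A1 BA 87 F0 A7 88 94

U+94DB6: 4-byte form → F2 94 B6 B6.
U+2B80: 3-byte form → E2 AE 80.
U+10B8D5: 4-byte form → F4 8B A3 95.
U+262E: 3-byte form → E2 98 AE.
U+1F52F: 4-byte form → F0 9F 94 AF.
U+C45D: 3-byte form → EC 91 9D.
U+A7D6: 3-byte form → EA 9F 96.
U+21E87: 4-byte form → F0 A1 BA 87.
U+27214: 4-byte form → F0 A7 88 94.
Concatenated (32 bytes): F2 94 B6 B6 E2 AE 80 F4 8B A3 95 E2 98 AE F0 9F 94 AF EC 91 9D EA 9F 96 F0 A1 BA 87 F0 A7 88 94.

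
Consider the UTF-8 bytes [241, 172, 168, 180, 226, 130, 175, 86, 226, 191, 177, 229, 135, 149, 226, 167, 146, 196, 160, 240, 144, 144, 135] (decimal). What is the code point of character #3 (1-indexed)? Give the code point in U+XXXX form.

U+0056

Offset 0: leading byte 0xF1 = 11110001 → 4-byte char #1 = F1 AC A8 B4.
Offset 4: leading byte 0xE2 = 11100010 → 3-byte char #2 = E2 82 AF.
Offset 7: leading byte 0x56 = 01010110 → 1-byte char #3 = 56.
Leading byte 0x56 = 01010110 matches 0xxxxxxx → 1-byte sequence.
Byte 1: 0x56 = 01010110, payload 1010110 (7 bits).
Concatenate: 1010110 = 0x56 (7 bits → U+0056).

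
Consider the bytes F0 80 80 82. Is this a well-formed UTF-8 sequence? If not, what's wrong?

invalid (overlong encoding)

Leading byte 0xF0 = 11110000 → 4-byte form.
Continuation bytes all match 10xxxxxx. Payload decodes to 0x2.
But 0x2 < 0x10000, the minimum for a 4-byte sequence — this is an overlong encoding.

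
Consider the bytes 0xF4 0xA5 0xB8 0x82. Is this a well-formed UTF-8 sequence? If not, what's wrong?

Leading byte 0xF4 = 11110100 → 4-byte form.
Payload = 0x125E02, which exceeds U+10FFFF, the maximum Unicode code point. (Leading bytes F5–FF, or F4 followed by ≥ 0x90, are invalid.)

invalid (encodes a value above U+10FFFF)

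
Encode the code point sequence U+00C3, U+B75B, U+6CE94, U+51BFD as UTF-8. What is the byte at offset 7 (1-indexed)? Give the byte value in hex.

1-indexed offset 7 is 0-indexed offset 6.
U+00C3 → 2-byte form C3 83 at offsets 0–1.
U+B75B → 3-byte form EB 9D 9B at offsets 2–4.
U+6CE94 → 4-byte form F1 AC BA 94 at offsets 5–8.
Offset 6 falls in char 3's range; it's byte 2 of F1 AC BA 94 = 0xAC.

0xAC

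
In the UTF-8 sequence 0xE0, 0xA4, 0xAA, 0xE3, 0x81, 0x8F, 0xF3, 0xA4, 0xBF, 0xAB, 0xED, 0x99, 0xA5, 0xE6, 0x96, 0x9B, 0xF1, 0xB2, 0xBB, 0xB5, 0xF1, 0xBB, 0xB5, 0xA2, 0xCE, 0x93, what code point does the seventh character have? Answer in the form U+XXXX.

Offset 0: leading byte 0xE0 = 11100000 → 3-byte char #1 = E0 A4 AA.
Offset 3: leading byte 0xE3 = 11100011 → 3-byte char #2 = E3 81 8F.
Offset 6: leading byte 0xF3 = 11110011 → 4-byte char #3 = F3 A4 BF AB.
Offset 10: leading byte 0xED = 11101101 → 3-byte char #4 = ED 99 A5.
Offset 13: leading byte 0xE6 = 11100110 → 3-byte char #5 = E6 96 9B.
Offset 16: leading byte 0xF1 = 11110001 → 4-byte char #6 = F1 B2 BB B5.
Offset 20: leading byte 0xF1 = 11110001 → 4-byte char #7 = F1 BB B5 A2.
Leading byte 0xF1 = 11110001 matches 11110xxx → 4-byte sequence.
Byte 1: 0xF1 = 11110001, payload 001 (3 bits).
Byte 2: 0xBB = 10111011 (10xxxxxx ✓), payload 111011.
Byte 3: 0xB5 = 10110101 (10xxxxxx ✓), payload 110101.
Byte 4: 0xA2 = 10100010 (10xxxxxx ✓), payload 100010.
Concatenate: 001111011110101100010 = 0x7BD62 (21 bits → U+7BD62).

U+7BD62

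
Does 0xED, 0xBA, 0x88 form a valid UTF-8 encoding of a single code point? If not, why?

invalid (encodes a surrogate (U+D800–U+DFFF))

Structurally a 3-byte sequence; payload = 0xDE88.
But 0xDE88 is in U+D800–U+DFFF, the surrogate range. Surrogates are not Unicode scalar values and are forbidden in UTF-8.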